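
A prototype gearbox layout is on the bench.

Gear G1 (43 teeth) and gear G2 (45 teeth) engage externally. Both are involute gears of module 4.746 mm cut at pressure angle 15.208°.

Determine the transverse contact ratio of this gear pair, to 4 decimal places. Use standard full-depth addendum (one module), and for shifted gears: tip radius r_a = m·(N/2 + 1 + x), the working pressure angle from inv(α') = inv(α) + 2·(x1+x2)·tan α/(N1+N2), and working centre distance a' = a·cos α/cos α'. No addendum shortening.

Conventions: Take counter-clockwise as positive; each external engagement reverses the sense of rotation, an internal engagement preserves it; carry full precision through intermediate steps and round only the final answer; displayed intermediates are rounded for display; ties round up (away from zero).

topology: single-mesh involute geometry — m = 4.746, 43T/45T pair
base radii: r_b1 = 98.465582, r_b2 = 103.045376
tip radii: r_a1 = 106.785000, r_a2 = 111.531000
no profile shift: α' = α, a' = a
action lengths: √(r_a1²−r_b1²) = 41.322699, √(r_a2²−r_b2²) = 42.671002
base pitch p_b = π·m·cos α = 14.387849
CR = (41.322699 + 42.671002 − 208.824000·sin 15.20800°)/14.387849 = 2.030475
contact ratio ≈ 2.0305

2.0305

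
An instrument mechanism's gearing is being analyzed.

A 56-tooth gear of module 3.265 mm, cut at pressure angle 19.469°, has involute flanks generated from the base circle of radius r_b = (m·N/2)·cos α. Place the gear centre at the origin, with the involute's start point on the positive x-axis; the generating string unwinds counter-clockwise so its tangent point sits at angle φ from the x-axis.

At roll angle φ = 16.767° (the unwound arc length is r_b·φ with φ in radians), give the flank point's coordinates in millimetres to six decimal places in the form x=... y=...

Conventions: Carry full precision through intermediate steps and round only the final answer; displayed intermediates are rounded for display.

recognized (one wheel, involute flank): single-mesh tooth geometry, m = 3.265, N = 56
pitch radius r_p = m·N/2 = 3.265·56/2 = 91.420000
base radius r_b = r_p·cos α = 91.420000·cos 19.469° = 86.192784
roll angle φ = 16.767° = 0.29263936 rad
x = r_b·(cos φ + φ·sin φ) = 89.804823
y = r_b·(sin φ − φ·cos φ) = 0.713878

x=89.804823 y=0.713878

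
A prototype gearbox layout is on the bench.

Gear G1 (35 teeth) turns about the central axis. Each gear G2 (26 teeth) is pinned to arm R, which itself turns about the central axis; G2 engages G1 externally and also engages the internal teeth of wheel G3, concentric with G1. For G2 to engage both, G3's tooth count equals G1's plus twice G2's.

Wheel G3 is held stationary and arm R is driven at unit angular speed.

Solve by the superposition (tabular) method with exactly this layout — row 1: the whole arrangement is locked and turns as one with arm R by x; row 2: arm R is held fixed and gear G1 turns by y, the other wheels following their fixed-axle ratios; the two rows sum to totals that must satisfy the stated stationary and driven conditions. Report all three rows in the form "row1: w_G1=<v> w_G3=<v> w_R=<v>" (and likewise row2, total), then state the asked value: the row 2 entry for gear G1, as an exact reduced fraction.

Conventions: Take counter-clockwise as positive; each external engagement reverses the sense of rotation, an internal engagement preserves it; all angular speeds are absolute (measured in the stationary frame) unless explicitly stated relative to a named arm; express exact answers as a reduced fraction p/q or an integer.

planetary set (35T centre, 26T on arm, 87T internal) — Willis relation
row 1 (train locked, turned with arm): all members turn x
row 2 — arm fixed, fixed-axis ratios: sun y, ring −(35/87)·y, arm 0
boundary: total ω_ring = x − (35/87)·y = 0 and total ω_arm = x = 1  ⇒  y = 87/35, x = 1
row 2 ring = −(35/87)·87/35 = -1
totals (row 1 + row 2): sun 1 + 87/35 = 122/35, ring 1 + (-1) = 0, arm 1 + 0 = 1
asked cell (row2, sun) = 87/35

row1: w_G1=1 w_G3=1 w_R=1
row2: w_G1=87/35 w_G3=-1 w_R=0
total: w_G1=122/35 w_G3=0 w_R=1
asked value: 87/35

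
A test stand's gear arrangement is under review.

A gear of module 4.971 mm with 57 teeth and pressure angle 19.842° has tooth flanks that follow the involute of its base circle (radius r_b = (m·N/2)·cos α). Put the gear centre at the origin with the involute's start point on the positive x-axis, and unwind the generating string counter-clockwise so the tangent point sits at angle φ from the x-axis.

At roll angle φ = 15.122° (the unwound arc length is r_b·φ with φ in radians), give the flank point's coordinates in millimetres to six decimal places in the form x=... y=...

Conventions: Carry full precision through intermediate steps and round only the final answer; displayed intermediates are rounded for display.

x=137.823569 y=0.810996

topology: single-mesh involute geometry — m = 4.971, N = 57
pitch radius r_p = m·N/2 = 4.971·57/2 = 141.673500
base radius r_b = r_p·cos α = 141.673500·cos 19.842° = 133.262657
roll angle φ = 15.122° = 0.26392869 rad
x = r_b·(cos φ + φ·sin φ) = 137.823569
y = r_b·(sin φ − φ·cos φ) = 0.810996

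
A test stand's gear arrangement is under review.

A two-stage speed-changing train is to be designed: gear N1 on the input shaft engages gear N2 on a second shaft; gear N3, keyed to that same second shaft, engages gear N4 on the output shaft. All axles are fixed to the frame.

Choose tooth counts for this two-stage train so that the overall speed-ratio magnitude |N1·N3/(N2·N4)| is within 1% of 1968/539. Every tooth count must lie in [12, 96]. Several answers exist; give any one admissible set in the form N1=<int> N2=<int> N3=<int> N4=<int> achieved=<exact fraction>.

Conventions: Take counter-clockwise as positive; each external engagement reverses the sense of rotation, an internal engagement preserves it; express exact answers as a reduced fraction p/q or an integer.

N1=41 N2=14 N3=96 N4=77 achieved=1968/539

design class (target 1968/539): fixed-axis compound train
target = 1968/539 in lowest terms: an exact hit needs N1·N3 = k·1968 and N2·N4 = k·539 for one integer k, every count in [12, 96]; additionally prefer no 1:1 stage (N1 ≠ N2, N3 ≠ N4)
k = 1: no 1:1-free in-range split of k·1968 and k·539 into factor pairs; take k = 2
k = 2: N1·N3 = 3936 = 41·96, N2·N4 = 1078 = 14·77
achieved = 41·96/(14·77) = 1968/539; |achieved − target| = 0 ≤ 492/13475 ✓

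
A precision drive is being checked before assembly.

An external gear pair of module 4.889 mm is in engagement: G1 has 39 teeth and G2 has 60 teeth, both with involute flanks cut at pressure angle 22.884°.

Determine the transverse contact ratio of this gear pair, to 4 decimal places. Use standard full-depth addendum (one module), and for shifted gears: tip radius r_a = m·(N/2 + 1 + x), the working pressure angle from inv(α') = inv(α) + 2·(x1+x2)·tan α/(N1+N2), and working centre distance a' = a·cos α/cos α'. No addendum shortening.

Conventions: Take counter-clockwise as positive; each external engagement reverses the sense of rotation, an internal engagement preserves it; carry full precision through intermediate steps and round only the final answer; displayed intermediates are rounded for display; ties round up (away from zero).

single-mesh involute tooth geometry (39T engaging 60T at module 4.889)
base radii: r_b1 = 87.832027, r_b2 = 135.126196
tip radii: r_a1 = 100.224500, r_a2 = 151.559000
no profile shift: α' = α, a' = a
action lengths: √(r_a1²−r_b1²) = 48.275101, √(r_a2²−r_b2²) = 68.637028
base pitch p_b = π·m·cos α = 14.150382
CR = (48.275101 + 68.637028 − 242.005500·sin 22.88400°)/14.150382 = 1.611564
contact ratio ≈ 1.6116

1.6116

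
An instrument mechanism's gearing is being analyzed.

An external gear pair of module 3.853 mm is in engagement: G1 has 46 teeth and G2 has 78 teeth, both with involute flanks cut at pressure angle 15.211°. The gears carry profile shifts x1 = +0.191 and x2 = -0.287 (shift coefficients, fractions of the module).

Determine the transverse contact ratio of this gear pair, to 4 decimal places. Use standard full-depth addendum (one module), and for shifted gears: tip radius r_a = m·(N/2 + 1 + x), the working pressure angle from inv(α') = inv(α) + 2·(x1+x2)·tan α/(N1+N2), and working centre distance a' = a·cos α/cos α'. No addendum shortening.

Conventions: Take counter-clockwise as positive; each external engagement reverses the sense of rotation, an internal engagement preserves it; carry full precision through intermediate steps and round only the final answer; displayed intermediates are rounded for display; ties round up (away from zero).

single-mesh involute tooth geometry (46T engaging 78T at module 3.853)
base radii: r_b1 = 85.514334, r_b2 = 145.002567
tip radii: r_a1 = 93.207923, r_a2 = 153.014189
inv(α') = inv(15.211°) + 2·(+0.191-0.287)·tan α/(46+78) = 0.00599712  ⇒  α' = 14.87710°
a' = a·cos α / cos α' = 238.8860·cos 15.211°/cos 14.87710° = 238.512120
action lengths: √(r_a1²−r_b1²) = 37.081202, √(r_a2²−r_b2²) = 48.863050
base pitch p_b = π·m·cos α = 11.680487
CR = (37.081202 + 48.863050 − 238.512120·sin 14.87710°)/11.680487 = 2.115245
contact ratio ≈ 2.1152

2.1152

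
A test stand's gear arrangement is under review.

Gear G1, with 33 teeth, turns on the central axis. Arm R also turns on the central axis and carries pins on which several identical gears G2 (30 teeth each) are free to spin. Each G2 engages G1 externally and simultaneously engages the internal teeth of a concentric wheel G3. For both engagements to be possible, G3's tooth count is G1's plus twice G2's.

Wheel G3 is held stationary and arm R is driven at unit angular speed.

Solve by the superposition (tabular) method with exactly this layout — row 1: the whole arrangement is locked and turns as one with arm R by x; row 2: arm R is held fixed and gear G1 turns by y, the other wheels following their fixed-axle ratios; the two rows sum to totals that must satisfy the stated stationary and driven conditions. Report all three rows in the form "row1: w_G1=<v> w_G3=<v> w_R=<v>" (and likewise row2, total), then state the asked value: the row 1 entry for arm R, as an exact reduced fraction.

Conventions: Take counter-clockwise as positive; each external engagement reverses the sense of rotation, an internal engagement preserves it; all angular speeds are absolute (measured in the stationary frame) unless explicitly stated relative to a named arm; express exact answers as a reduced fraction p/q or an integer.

recognized (axles ride arm R): planetary set, 33/30/93 teeth
row 1: whole set turns with the arm by x
superposition row 2 [arm held]: sun y, ring −(33/93)·y, arm 0
boundary: total ω_ring = x − (33/93)·y = 0 and total ω_arm = x = 1  ⇒  y = 31/11, x = 1
row 2 ring = −(33/93)·31/11 = -1
totals (row 1 + row 2): sun 1 + 31/11 = 42/11, ring 1 + (-1) = 0, arm 1 + 0 = 1
asked cell (row1, arm) = 1

row1: w_G1=1 w_G3=1 w_R=1
row2: w_G1=31/11 w_G3=-1 w_R=0
total: w_G1=42/11 w_G3=0 w_R=1
asked value: 1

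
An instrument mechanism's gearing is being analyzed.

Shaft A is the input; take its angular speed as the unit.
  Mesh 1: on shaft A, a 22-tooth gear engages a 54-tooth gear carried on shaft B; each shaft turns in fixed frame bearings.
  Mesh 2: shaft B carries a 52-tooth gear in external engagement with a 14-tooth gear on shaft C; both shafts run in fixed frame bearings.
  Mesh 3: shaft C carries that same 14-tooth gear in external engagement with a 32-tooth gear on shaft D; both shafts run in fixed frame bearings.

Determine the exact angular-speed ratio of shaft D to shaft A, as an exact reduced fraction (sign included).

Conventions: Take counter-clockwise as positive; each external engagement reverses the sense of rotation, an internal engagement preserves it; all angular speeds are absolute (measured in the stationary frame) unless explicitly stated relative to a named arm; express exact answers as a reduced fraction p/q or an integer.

-143/216

class = fixed-axis compound train [3 meshes; 3 ratios multiply, 3 sense flips]
mesh 1 [22T→54T]: running ratio 11/27, sense −
mesh 2 [52T→14T]: running ratio 286/189, sense +
mesh 3 [14T→32T]: running ratio 143/216, sense −
ω_out/ω_in = -143/216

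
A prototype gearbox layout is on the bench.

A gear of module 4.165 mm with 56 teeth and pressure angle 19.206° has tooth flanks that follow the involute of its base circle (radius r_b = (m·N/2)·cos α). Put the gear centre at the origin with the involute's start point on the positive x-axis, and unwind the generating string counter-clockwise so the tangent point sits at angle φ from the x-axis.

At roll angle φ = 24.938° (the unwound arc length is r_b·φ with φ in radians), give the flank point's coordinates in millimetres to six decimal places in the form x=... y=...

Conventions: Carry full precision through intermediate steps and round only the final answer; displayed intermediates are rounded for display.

x=120.071868 y=2.969944

recognized (one wheel, involute flank): single-mesh tooth geometry, m = 4.165, N = 56
pitch radius r_p = m·N/2 = 4.165·56/2 = 116.620000
base radius r_b = r_p·cos α = 116.620000·cos 19.206° = 110.129155
roll angle φ = 24.938° = 0.43525021 rad
x = r_b·(cos φ + φ·sin φ) = 120.071868
y = r_b·(sin φ − φ·cos φ) = 2.969944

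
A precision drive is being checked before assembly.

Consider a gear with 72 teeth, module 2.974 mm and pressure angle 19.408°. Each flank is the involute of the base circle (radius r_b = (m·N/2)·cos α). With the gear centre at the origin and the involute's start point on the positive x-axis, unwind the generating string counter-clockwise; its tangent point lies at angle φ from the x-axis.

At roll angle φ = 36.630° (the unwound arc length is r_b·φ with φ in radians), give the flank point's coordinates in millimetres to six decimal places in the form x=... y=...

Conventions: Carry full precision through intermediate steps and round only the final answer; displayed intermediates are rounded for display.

x=119.555419 y=8.441166

class = single-mesh tooth geometry [base-circle involute, m = 2.974, 72T]
pitch radius r_p = m·N/2 = 2.974·72/2 = 107.064000
base radius r_b = r_p·cos α = 107.064000·cos 19.408° = 100.980224
roll angle φ = 36.630° = 0.63931411 rad
x = r_b·(cos φ + φ·sin φ) = 119.555419
y = r_b·(sin φ − φ·cos φ) = 8.441166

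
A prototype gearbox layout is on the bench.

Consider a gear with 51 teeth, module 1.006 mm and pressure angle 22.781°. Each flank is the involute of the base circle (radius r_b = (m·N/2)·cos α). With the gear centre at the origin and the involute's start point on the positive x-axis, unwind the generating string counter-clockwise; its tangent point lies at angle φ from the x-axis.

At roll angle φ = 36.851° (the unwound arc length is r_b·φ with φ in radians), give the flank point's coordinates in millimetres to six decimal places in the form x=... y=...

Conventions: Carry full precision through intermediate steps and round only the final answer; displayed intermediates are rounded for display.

topology: single-mesh involute geometry — m = 1.006, N = 51
pitch radius r_p = m·N/2 = 1.006·51/2 = 25.653000
base radius r_b = r_p·cos α = 25.653000·cos 22.781° = 23.651851
roll angle φ = 36.851° = 0.64317128 rad
x = r_b·(cos φ + φ·sin φ) = 28.049460
y = r_b·(sin φ − φ·cos φ) = 2.012106

x=28.049460 y=2.012106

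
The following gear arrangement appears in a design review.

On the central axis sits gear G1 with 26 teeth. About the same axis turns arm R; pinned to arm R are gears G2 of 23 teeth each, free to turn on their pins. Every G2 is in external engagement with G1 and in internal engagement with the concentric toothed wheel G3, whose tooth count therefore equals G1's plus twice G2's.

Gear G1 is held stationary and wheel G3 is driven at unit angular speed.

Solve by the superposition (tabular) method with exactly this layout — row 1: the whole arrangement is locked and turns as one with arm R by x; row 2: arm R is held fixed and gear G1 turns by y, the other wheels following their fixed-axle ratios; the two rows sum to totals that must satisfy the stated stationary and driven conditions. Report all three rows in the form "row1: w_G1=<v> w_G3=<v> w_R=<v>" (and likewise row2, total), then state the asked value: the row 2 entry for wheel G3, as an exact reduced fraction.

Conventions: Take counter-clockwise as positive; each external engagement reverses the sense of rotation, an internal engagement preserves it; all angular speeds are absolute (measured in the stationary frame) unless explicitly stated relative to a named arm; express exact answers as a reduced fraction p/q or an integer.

row1: w_G1=36/49 w_G3=36/49 w_R=36/49
row2: w_G1=-36/49 w_G3=13/49 w_R=0
total: w_G1=0 w_G3=1 w_R=36/49
asked value: 13/49

planetary set (26T centre, 23T on arm, 72T internal) — Willis relation
row 1 (train locked, turned with arm): all members turn x
superposition row 2 [arm held]: sun y, ring −(26/72)·y, arm 0
boundary: total ω_sun = x + y = 0 and total ω_ring = x − (26/72)·y = 1  ⇒  y = -36/49, x = 36/49
row 2 ring = −(26/72)·(-36/49) = 13/49
totals (row 1 + row 2): sun 36/49 + (-36/49) = 0, ring 36/49 + 13/49 = 1, arm 36/49 + 0 = 36/49
asked cell (row2, ring) = 13/49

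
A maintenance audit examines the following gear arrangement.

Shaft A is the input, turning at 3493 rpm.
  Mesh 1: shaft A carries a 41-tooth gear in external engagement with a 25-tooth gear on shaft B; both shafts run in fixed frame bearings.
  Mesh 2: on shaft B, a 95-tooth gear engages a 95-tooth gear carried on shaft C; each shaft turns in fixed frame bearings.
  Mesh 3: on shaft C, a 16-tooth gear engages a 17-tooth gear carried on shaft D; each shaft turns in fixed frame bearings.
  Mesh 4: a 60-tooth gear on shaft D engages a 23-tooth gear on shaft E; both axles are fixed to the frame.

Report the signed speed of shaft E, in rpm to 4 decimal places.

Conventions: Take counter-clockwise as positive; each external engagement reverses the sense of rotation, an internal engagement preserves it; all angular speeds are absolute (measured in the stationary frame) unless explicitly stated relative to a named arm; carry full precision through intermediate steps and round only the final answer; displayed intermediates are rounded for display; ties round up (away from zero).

+14064.9084 rpm

recognized (5 fixed axles, 4 meshes): fixed-axis compound train
mesh 1 [41T→25T]: ω = 3493.0000×41/25 = 5728.5200 rpm, sense flips to −
mesh 2 [95T→95T]: ω = 5728.5200×95/95 = 5728.5200 rpm, sense flips to +
mesh 3 [16T→17T]: ω = 5728.5200×16/17 = 5391.5482 rpm, sense flips to −
mesh 4 [60T→23T]: ω = 5391.5482×60/23 = 14064.9084 rpm, sense flips to +
signed output speed = +14064.9084 rpm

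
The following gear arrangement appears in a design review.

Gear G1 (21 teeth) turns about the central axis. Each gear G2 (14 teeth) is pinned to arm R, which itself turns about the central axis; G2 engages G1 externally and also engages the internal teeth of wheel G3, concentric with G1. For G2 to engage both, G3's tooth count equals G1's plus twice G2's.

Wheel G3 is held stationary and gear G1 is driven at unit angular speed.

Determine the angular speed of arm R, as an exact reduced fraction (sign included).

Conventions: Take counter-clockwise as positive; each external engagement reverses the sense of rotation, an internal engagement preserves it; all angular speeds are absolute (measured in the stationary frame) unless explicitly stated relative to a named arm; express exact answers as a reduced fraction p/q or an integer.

planetary set (21T centre, 14T on arm, 49T internal) — Willis relation
ring teeth: 21 + 2·14 = 49
21(ω_sun−ω_arm) = −49(ω_ring−ω_arm),  ω_ring = 0, ω_sun = 1
21(1−ω_arm) = −49(0−ω_arm)  ⇒  70·ω_arm = 21  ⇒  ω_arm = 3/10
exact speed ratio = 3/10

3/10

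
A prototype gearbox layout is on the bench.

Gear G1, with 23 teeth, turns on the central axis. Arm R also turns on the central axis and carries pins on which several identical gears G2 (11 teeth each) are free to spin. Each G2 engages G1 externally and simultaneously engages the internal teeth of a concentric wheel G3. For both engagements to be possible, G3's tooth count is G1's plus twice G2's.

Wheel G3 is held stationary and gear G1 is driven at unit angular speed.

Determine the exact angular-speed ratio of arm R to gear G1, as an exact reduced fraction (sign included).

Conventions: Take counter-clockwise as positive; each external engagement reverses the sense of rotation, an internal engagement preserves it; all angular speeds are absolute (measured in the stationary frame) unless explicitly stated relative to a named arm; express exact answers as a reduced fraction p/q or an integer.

23/68

recognized (axles ride arm R): planetary set, 23/11/45 teeth
ring teeth: 23 + 2·11 = 45
23(ω_sun−ω_arm) = −45(ω_ring−ω_arm),  ω_ring = 0, ω_sun = 1
23(1−ω_arm) = −45(0−ω_arm)  ⇒  68·ω_arm = 23  ⇒  ω_arm = 23/68
ω_out/ω_in = 23/68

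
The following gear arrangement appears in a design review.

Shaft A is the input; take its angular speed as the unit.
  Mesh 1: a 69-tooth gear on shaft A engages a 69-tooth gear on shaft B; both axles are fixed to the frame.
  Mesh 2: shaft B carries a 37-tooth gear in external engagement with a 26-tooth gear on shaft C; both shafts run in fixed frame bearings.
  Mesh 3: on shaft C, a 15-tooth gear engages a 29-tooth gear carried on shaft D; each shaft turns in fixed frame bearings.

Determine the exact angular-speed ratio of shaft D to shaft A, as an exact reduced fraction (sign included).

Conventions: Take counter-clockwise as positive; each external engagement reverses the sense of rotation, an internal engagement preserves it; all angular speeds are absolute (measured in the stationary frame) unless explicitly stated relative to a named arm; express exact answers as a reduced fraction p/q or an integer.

-555/754

class = fixed-axis compound train [3 meshes; 3 ratios multiply, 3 sense flips]
mesh 1 [69T→69T]: running ratio 1, sense −
mesh 2 [37T→26T]: running ratio 37/26, sense +
mesh 3 [15T→29T]: running ratio 555/754, sense −
ω_out/ω_in = -555/754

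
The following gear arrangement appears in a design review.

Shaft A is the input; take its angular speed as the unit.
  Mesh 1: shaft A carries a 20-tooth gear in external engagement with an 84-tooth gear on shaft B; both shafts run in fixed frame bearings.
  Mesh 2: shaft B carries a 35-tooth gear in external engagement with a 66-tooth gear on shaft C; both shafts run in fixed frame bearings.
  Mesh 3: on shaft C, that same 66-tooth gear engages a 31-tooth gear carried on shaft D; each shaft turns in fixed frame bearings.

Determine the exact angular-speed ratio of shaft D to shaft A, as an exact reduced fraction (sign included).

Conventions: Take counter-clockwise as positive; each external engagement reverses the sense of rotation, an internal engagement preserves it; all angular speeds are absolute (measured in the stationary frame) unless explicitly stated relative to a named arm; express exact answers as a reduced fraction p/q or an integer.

class = fixed-axis compound train [3 meshes; 3 ratios multiply, 3 sense flips]
mesh 1 [20T→84T]: running ratio 5/21, sense −
mesh 2 [35T→66T]: running ratio 25/198, sense +
mesh 3 [66T→31T]: running ratio 25/93, sense −
ω_out/ω_in = -25/93

-25/93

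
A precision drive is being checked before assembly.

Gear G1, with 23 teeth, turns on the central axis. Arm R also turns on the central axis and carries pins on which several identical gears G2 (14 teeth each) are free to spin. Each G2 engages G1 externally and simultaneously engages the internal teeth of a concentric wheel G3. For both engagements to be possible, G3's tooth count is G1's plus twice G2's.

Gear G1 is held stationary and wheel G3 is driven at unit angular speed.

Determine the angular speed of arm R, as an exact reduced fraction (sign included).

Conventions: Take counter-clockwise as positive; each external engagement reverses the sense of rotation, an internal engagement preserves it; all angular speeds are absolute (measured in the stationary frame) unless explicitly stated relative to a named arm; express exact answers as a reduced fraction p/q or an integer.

planetary set (23T centre, 14T on arm, 51T internal) — Willis relation
ring teeth: 23 + 2·14 = 51
23(ω_sun−ω_arm) = −51(ω_ring−ω_arm),  ω_sun = 0, ω_ring = 1
23(0−ω_arm) = −51(1−ω_arm)  ⇒  74·ω_arm = 51  ⇒  ω_arm = 51/74
exact speed ratio = 51/74

51/74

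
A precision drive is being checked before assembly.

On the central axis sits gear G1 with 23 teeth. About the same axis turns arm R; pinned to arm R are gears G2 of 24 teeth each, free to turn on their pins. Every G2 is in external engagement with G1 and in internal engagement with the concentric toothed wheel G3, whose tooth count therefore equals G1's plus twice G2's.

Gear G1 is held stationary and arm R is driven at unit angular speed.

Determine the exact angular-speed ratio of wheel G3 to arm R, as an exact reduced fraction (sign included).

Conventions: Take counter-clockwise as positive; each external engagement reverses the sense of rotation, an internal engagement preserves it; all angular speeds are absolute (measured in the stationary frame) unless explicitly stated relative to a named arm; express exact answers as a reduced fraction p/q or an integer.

class = planetary set [G3 = 23+2·24 = 71; Willis about the carrier]
ring teeth: 23 + 2·24 = 71
23(ω_sun−ω_arm) = −71(ω_ring−ω_arm),  ω_sun = 0, ω_arm = 1
ω_ring = 1 − (23/71)(0−1) = 94/71
ω_out/ω_in = 94/71

94/71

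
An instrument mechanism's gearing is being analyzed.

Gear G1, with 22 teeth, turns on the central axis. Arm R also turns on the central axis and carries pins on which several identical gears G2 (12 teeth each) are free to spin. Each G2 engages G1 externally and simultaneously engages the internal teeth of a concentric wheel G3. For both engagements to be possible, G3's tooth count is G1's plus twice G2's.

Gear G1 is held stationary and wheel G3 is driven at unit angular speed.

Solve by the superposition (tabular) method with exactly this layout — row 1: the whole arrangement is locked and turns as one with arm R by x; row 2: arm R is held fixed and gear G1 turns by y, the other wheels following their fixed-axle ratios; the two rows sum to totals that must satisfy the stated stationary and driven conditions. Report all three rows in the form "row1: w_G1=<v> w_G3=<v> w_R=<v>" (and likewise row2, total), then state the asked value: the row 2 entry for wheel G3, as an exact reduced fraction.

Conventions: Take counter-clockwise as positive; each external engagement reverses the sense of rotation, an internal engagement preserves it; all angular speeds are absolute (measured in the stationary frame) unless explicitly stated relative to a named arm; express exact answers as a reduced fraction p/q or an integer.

row1: w_G1=23/34 w_G3=23/34 w_R=23/34
row2: w_G1=-23/34 w_G3=11/34 w_R=0
total: w_G1=0 w_G3=1 w_R=23/34
asked value: 11/34

planetary set (22T centre, 12T on arm, 46T internal) — Willis relation
row 1 — lock + rotate with arm: ω_sun = ω_ring = ω_arm = x
superposition row 2 [arm held]: sun y, ring −(22/46)·y, arm 0
boundary: total ω_sun = x + y = 0 and total ω_ring = x − (22/46)·y = 1  ⇒  y = -23/34, x = 23/34
row 2 ring = −(22/46)·(-23/34) = 11/34
totals (row 1 + row 2): sun 23/34 + (-23/34) = 0, ring 23/34 + 11/34 = 1, arm 23/34 + 0 = 23/34
asked cell (row2, ring) = 11/34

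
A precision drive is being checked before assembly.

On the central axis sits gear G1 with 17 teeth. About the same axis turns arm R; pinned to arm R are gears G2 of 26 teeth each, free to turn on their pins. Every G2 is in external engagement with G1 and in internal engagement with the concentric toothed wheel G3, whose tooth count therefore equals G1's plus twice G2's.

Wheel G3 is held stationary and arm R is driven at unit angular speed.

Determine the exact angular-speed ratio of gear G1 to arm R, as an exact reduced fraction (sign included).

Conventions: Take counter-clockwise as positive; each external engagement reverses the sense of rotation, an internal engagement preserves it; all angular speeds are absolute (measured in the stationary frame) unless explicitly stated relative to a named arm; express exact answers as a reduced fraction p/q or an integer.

86/17

planetary set (17T centre, 26T on arm, 69T internal) — Willis relation
ring teeth: 17 + 2·26 = 69
17(ω_sun−ω_arm) = −69(ω_ring−ω_arm),  ω_ring = 0, ω_arm = 1
ω_sun = 1 − (69/17)(0−1) = 86/17
ω_out/ω_in = 86/17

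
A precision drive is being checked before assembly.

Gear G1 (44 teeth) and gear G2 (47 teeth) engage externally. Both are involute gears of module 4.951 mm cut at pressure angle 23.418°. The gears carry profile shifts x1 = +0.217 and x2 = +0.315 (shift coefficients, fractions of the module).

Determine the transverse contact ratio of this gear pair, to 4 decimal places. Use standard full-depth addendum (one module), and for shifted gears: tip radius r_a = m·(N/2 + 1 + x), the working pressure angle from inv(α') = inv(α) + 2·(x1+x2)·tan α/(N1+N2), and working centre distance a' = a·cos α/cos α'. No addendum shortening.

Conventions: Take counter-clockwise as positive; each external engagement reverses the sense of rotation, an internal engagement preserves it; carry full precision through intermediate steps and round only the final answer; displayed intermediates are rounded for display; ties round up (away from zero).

topology: single-mesh involute geometry — m = 4.951, 44T/47T pair
base radii: r_b1 = 99.950074, r_b2 = 106.764852
tip radii: r_a1 = 114.947367, r_a2 = 122.859065
inv(α') = inv(23.418°) + 2·(+0.217+0.315)·tan α/(44+47) = 0.02945455  ⇒  α' = 24.86191°
a' = a·cos α / cos α' = 225.2705·cos 23.418°/cos 24.86191° = 227.829292
action lengths: √(r_a1²−r_b1²) = 56.770413, √(r_a2²−r_b2²) = 60.791580
base pitch p_b = π·m·cos α = 14.272837
CR = (56.770413 + 60.791580 − 227.829292·sin 24.86191°)/14.272837 = 1.525634
contact ratio ≈ 1.5256

1.5256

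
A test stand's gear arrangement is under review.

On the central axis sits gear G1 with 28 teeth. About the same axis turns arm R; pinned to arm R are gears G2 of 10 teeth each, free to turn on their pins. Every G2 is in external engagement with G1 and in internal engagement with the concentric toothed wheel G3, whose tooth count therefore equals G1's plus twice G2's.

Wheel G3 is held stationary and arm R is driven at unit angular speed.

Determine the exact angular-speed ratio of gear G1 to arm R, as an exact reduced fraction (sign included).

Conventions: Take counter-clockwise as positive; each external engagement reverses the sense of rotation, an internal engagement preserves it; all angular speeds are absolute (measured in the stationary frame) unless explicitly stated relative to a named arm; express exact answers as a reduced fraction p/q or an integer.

planetary set (28T centre, 10T on arm, 48T internal) — Willis relation
ring teeth: 28 + 2·10 = 48
28(ω_sun−ω_arm) = −48(ω_ring−ω_arm),  ω_ring = 0, ω_arm = 1
ω_sun = 1 − (48/28)(0−1) = 19/7
ω_out/ω_in = 19/7

19/7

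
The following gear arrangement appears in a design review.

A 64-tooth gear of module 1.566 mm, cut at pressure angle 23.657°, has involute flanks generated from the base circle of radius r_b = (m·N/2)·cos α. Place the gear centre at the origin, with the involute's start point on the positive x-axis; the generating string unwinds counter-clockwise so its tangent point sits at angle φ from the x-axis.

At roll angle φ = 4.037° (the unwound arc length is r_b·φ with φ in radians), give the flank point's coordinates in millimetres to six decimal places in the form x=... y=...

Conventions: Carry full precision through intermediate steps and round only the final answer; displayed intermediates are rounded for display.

x=46.014583 y=0.005349

single-mesh involute tooth geometry (64T wheel at module 1.566)
pitch radius r_p = m·N/2 = 1.566·64/2 = 50.112000
base radius r_b = r_p·cos α = 50.112000·cos 23.657° = 45.900788
roll angle φ = 4.037° = 0.07045894 rad
x = r_b·(cos φ + φ·sin φ) = 46.014583
y = r_b·(sin φ − φ·cos φ) = 0.005349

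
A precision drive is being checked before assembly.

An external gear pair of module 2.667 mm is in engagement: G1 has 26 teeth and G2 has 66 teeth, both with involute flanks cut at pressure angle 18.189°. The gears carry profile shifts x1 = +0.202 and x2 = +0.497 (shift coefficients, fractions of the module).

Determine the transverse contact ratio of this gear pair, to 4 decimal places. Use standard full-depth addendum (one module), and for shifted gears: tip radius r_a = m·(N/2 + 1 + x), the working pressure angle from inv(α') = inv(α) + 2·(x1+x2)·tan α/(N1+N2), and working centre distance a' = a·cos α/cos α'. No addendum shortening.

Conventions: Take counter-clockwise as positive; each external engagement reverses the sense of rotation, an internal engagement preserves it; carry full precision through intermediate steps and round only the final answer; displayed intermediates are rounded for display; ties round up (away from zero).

topology: single-mesh involute geometry — m = 2.667, 26T/66T pair
base radii: r_b1 = 32.938559, r_b2 = 83.613266
tip radii: r_a1 = 37.876734, r_a2 = 92.003499
inv(α') = inv(18.189°) + 2·(+0.202+0.497)·tan α/(26+66) = 0.01610545  ⇒  α' = 20.50544°
a' = a·cos α / cos α' = 122.6820·cos 18.189°/cos 20.50544° = 124.436236
action lengths: √(r_a1²−r_b1²) = 18.700221, √(r_a2²−r_b2²) = 38.385747
base pitch p_b = π·m·cos α = 7.959964
CR = (18.700221 + 38.385747 − 124.436236·sin 20.50544°)/7.959964 = 1.695538
contact ratio ≈ 1.6955

1.6955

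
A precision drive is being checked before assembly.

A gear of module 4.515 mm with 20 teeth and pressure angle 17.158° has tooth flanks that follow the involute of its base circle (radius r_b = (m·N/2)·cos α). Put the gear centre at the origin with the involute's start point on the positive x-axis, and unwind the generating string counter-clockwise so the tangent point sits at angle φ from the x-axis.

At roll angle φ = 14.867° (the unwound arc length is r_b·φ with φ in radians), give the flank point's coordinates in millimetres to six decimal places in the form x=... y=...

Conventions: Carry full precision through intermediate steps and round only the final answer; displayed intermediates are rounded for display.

recognized (one wheel, involute flank): single-mesh tooth geometry, m = 4.515, N = 20
pitch radius r_p = m·N/2 = 4.515·20/2 = 45.150000
base radius r_b = r_p·cos α = 45.150000·cos 17.158° = 43.140593
roll angle φ = 14.867° = 0.25947810 rad
x = r_b·(cos φ + φ·sin φ) = 44.568543
y = r_b·(sin φ − φ·cos φ) = 0.249540

x=44.568543 y=0.249540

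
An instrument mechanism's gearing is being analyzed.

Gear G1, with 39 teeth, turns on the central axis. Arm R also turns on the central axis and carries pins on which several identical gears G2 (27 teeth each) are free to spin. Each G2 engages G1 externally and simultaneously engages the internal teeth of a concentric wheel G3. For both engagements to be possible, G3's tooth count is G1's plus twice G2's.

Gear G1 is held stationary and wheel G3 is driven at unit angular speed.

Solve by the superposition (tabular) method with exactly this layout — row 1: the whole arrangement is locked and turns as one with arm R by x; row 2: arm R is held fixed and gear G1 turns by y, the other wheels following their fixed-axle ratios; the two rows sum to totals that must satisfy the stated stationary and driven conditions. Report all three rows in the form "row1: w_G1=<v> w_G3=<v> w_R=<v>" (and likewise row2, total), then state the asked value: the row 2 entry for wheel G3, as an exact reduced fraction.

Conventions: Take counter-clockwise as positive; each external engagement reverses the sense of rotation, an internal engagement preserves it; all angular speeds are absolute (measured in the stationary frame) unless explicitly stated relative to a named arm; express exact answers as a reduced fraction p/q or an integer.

row1: w_G1=31/44 w_G3=31/44 w_R=31/44
row2: w_G1=-31/44 w_G3=13/44 w_R=0
total: w_G1=0 w_G3=1 w_R=31/44
asked value: 13/44

class = planetary set [G3 = 39+2·27 = 93; Willis about the carrier]
row 1: whole set turns with the arm by x
superposition row 2 [arm held]: sun y, ring −(39/93)·y, arm 0
boundary: total ω_sun = x + y = 0 and total ω_ring = x − (39/93)·y = 1  ⇒  y = -31/44, x = 31/44
row 2 ring = −(39/93)·(-31/44) = 13/44
totals (row 1 + row 2): sun 31/44 + (-31/44) = 0, ring 31/44 + 13/44 = 1, arm 31/44 + 0 = 31/44
asked cell (row2, ring) = 13/44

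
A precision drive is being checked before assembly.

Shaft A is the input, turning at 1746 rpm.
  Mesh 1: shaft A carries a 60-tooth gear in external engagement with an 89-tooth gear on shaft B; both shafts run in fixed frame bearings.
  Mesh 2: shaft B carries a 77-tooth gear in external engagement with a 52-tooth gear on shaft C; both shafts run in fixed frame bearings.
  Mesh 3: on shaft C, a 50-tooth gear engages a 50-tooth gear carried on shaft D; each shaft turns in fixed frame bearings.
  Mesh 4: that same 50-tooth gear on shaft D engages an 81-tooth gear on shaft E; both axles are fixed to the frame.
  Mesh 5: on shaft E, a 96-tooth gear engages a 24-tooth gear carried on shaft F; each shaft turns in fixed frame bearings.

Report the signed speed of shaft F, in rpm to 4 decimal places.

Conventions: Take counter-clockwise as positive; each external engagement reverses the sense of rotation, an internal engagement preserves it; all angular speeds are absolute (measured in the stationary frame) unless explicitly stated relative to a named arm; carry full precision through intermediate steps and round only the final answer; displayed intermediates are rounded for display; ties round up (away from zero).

-4303.6589 rpm

recognized (6 fixed axles, 5 meshes): fixed-axis compound train
mesh 1 [60T→89T]: ω = 1746.0000×60/89 = 1177.0787 rpm, sense flips to −
mesh 2 [77T→52T]: ω = 1177.0787×77/52 = 1742.9818 rpm, sense flips to +
mesh 3 [50T→50T]: ω = 1742.9818×50/50 = 1742.9818 rpm, sense flips to −
mesh 4 [50T→81T]: ω = 1742.9818×50/81 = 1075.9147 rpm, sense flips to +
mesh 5 [96T→24T]: ω = 1075.9147×96/24 = 4303.6589 rpm, sense flips to −
signed output speed = -4303.6589 rpm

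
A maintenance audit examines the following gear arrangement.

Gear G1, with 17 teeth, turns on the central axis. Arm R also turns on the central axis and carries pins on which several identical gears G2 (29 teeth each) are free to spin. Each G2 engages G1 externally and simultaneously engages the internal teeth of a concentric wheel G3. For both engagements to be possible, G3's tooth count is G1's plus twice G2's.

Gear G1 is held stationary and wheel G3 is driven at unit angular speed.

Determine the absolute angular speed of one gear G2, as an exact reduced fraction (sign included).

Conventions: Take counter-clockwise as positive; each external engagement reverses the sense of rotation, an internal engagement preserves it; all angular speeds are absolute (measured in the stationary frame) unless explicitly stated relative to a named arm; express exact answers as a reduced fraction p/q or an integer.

75/58

class = planetary set [G3 = 17+2·29 = 75; Willis about the carrier]
ring teeth: 17 + 2·29 = 75
17(ω_sun−ω_arm) = −75(ω_ring−ω_arm),  ω_sun = 0, ω_ring = 1
17(0−ω_arm) = −75(1−ω_arm)  ⇒  92·ω_arm = 75  ⇒  ω_arm = 75/92
sun–planet mesh: 17·(0−75/92) = −29·(ω_p−ω_arm)  ⇒  ω_p−ω_arm = 1275/2668
ω_p = 75/92 + 1275/2668 = 75/58
exact speed ratio = 75/58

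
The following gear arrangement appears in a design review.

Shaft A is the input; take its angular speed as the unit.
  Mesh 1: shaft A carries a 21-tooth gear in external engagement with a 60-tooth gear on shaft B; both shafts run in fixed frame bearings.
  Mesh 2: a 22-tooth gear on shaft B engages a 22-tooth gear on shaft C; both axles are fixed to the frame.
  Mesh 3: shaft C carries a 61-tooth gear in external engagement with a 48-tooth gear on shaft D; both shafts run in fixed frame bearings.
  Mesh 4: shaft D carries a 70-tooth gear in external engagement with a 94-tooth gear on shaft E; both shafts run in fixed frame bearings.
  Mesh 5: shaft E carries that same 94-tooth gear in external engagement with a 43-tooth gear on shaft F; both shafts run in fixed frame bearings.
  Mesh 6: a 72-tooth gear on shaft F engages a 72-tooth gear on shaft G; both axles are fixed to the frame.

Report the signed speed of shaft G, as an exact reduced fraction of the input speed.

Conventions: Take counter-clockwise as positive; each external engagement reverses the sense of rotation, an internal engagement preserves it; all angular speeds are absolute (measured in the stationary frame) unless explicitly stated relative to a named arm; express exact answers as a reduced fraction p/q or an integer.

6-mesh fixed-axis compound train (all bearings frame-fixed)
mesh 1 [21T→60T]: |ω|/ω_in = 1×21/60 = 7/20, sense flips to −
mesh 2 [22T→22T]: |ω|/ω_in = (7/20)×22/22 = 7/20, sense flips to +
mesh 3 [61T→48T]: |ω|/ω_in = (7/20)×61/48 = 427/960, sense flips to −
mesh 4 [70T→94T]: |ω|/ω_in = (427/960)×70/94 = 2989/9024, sense flips to +
mesh 5 [94T→43T]: |ω|/ω_in = (2989/9024)×94/43 = 2989/4128, sense flips to −
mesh 6 [72T→72T]: |ω|/ω_in = (2989/4128)×72/72 = 2989/4128, sense flips to +
signed output speed (× input speed) = 2989/4128

2989/4128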